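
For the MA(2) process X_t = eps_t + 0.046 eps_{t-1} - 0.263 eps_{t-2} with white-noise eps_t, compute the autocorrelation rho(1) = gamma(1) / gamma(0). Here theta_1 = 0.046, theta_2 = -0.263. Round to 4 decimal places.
\rho(1) = 0.0316

For an MA(q) process with theta_0 = 1, the autocovariance is
  gamma(k) = sigma^2 * sum_{i=0..q-k} theta_i * theta_{i+k},
and rho(k) = gamma(k) / gamma(0). Sigma^2 cancels.
  numerator   = (1)*(0.046) + (0.046)*(-0.263) = 0.033902.
  denominator = (1)^2 + (0.046)^2 + (-0.263)^2 = 1.071285.
  rho(1) = 0.033902 / 1.071285 = 0.0316.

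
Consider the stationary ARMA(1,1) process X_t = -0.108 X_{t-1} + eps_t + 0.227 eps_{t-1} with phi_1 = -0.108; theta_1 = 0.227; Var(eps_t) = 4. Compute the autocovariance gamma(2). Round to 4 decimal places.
\gamma(2) = -0.0507

Multiply the model equation by X_{t-k} and take expectations. With theta_0 = psi_0 = 1 and psi_j the MA(infinity) weights, this gives
  gamma(k) - sum_i phi_i gamma(k-i) = c_k,
  c_k = sigma^2 * sum_{j=k..q} theta_j psi_{j-k}   (c_k = 0 for k > q),
using gamma(-m) = gamma(m).
psi-weights needed (psi_j = theta_j + sum_i phi_i psi_{j-i}):
  psi_1 = theta_1 + phi_1 = 0.227 + (-0.108) = 0.119
Right-hand sides:
  c_0 = sigma^2 (1 + theta_1 psi_1) = 4 * (1 + (0.227)(0.119)) = 4 * 1.027013 = 4.108052
  c_1 = sigma^2 theta_1 = 4 * (0.227) = 0.908
  c_2 = 0
Equations for k = 0 and k = 1 (AR order 1):
  gamma(0) = phi_1 gamma(1) + c_0
  gamma(1) = phi_1 gamma(0) + c_1
Substituting the second into the first: gamma(0) (1 - phi_1^2) = c_0 + phi_1 c_1, so
  gamma(0) = (c_0 + phi_1 c_1) / (1 - phi_1^2) = (4.108052 + (-0.108)(0.908)) / (1 - (-0.108)^2) = 4.009988 / 0.988336 = 4.057312.
  gamma(1) = phi_1 gamma(0) + c_1 = (-0.108)(4.057312) + (0.908) = 0.46981.
For k = 2 (> q): gamma(2) = phi_1 gamma(1) = (-0.108)(0.46981) = -0.05074.
Therefore gamma(2) = -0.0507 (to 4 decimal places).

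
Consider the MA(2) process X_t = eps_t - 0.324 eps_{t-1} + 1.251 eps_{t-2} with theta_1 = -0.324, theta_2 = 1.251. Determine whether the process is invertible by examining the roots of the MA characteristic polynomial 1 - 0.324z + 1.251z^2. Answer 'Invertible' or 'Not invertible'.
\text{Not invertible}

The MA(q) characteristic polynomial is P(z) = 1 - 0.324z + 1.251z^2.
Invertibility requires all roots to lie outside the unit circle, i.e. |z| > 1 for every root.
Set 1 + (-0.324) z + (1.251) z^2 = 0, i.e. a z^2 + b z + c = 0 with a = 1.251, b = -0.324, c = 1.
Discriminant D = b^2 - 4ac = (-0.324)^2 - 4*(1.251)*1 = 0.104976 - (5.004) = -4.899024.
D < 0, so the roots are the complex-conjugate pair z = (-b +/- i sqrt(-D)) / (2a) = 0.1295 +/- 0.8846i.
For a conjugate pair |z|^2 = z * conj(z) = (product of roots) = c/a = 1/(1.251) = 0.799361, so |z| = sqrt(0.799361) = 0.8941 for both roots.
Moduli of all roots: 0.8941, 0.8941.
All moduli strictly greater than 1? No.
Verdict: Not invertible.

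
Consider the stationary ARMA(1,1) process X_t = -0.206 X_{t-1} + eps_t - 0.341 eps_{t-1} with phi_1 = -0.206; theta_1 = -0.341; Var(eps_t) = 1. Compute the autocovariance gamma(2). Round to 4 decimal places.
\gamma(2) = 0.1259

Multiply the model equation by X_{t-k} and take expectations. With theta_0 = psi_0 = 1 and psi_j the MA(infinity) weights, this gives
  gamma(k) - sum_i phi_i gamma(k-i) = c_k,
  c_k = sigma^2 * sum_{j=k..q} theta_j psi_{j-k}   (c_k = 0 for k > q),
using gamma(-m) = gamma(m).
psi-weights needed (psi_j = theta_j + sum_i phi_i psi_{j-i}):
  psi_1 = theta_1 + phi_1 = -0.341 + (-0.206) = -0.547
Right-hand sides:
  c_0 = sigma^2 (1 + theta_1 psi_1) = 1 * (1 + (-0.341)(-0.547)) = 1 * 1.186527 = 1.186527
  c_1 = sigma^2 theta_1 = 1 * (-0.341) = -0.341
  c_2 = 0
Equations for k = 0 and k = 1 (AR order 1):
  gamma(0) = phi_1 gamma(1) + c_0
  gamma(1) = phi_1 gamma(0) + c_1
Substituting the second into the first: gamma(0) (1 - phi_1^2) = c_0 + phi_1 c_1, so
  gamma(0) = (c_0 + phi_1 c_1) / (1 - phi_1^2) = (1.186527 + (-0.206)(-0.341)) / (1 - (-0.206)^2) = 1.256773 / 0.957564 = 1.312469.
  gamma(1) = phi_1 gamma(0) + c_1 = (-0.206)(1.312469) + (-0.341) = -0.611369.
For k = 2 (> q): gamma(2) = phi_1 gamma(1) = (-0.206)(-0.611369) = 0.125942.
Therefore gamma(2) = 0.1259 (to 4 decimal places).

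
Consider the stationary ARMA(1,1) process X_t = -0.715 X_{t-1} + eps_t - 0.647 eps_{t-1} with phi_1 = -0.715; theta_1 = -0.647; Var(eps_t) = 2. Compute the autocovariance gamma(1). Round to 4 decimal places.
\gamma(1) = -8.1513

Multiply the model equation by X_{t-k} and take expectations. With theta_0 = psi_0 = 1 and psi_j the MA(infinity) weights, this gives
  gamma(k) - sum_i phi_i gamma(k-i) = c_k,
  c_k = sigma^2 * sum_{j=k..q} theta_j psi_{j-k}   (c_k = 0 for k > q),
using gamma(-m) = gamma(m).
psi-weights needed (psi_j = theta_j + sum_i phi_i psi_{j-i}):
  psi_1 = theta_1 + phi_1 = -0.647 + (-0.715) = -1.362
Right-hand sides:
  c_0 = sigma^2 (1 + theta_1 psi_1) = 2 * (1 + (-0.647)(-1.362)) = 2 * 1.881214 = 3.762428
  c_1 = sigma^2 theta_1 = 2 * (-0.647) = -1.294
  c_2 = 0
Equations for k = 0 and k = 1 (AR order 1):
  gamma(0) = phi_1 gamma(1) + c_0
  gamma(1) = phi_1 gamma(0) + c_1
Substituting the second into the first: gamma(0) (1 - phi_1^2) = c_0 + phi_1 c_1, so
  gamma(0) = (c_0 + phi_1 c_1) / (1 - phi_1^2) = (3.762428 + (-0.715)(-1.294)) / (1 - (-0.715)^2) = 4.687638 / 0.488775 = 9.590585.
  gamma(1) = phi_1 gamma(0) + c_1 = (-0.715)(9.590585) + (-1.294) = -8.151268.
Therefore gamma(1) = -8.1513 (to 4 decimal places).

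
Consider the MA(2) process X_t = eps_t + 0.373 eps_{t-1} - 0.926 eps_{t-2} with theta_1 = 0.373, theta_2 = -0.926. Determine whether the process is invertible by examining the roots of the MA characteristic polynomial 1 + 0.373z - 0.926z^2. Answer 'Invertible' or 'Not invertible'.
\text{Not invertible}

The MA(q) characteristic polynomial is P(z) = 1 + 0.373z - 0.926z^2.
Invertibility requires all roots to lie outside the unit circle, i.e. |z| > 1 for every root.
Set 1 + (0.373) z + (-0.926) z^2 = 0, i.e. a z^2 + b z + c = 0 with a = -0.926, b = 0.373, c = 1.
Discriminant D = b^2 - 4ac = (0.373)^2 - 4*(-0.926)*1 = 0.139129 - (-3.704) = 3.843129.
D >= 0, so the roots are real: z = (-b +/- sqrt(D)) / (2a) = (-0.373 +/- 1.96039) / (-1.852).
  z_1 = (-0.373 + 1.96039) / (-1.852) = -0.8571,   |z_1| = 0.8571.
  z_2 = (-0.373 - 1.96039) / (-1.852) = 1.2599,   |z_2| = 1.2599.
Moduli of all roots: 0.8571, 1.2599.
All moduli strictly greater than 1? No.
Verdict: Not invertible.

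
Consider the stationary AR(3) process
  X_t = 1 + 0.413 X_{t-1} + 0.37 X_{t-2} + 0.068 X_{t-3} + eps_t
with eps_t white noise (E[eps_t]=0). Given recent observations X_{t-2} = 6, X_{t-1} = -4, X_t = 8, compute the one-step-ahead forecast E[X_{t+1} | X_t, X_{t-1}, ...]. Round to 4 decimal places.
E[X_{t+1} \mid \mathcal F_t] = 3.2320

For an AR(p) model X_t = c + sum_i phi_i X_{t-i} + eps_t, the
one-step-ahead conditional mean is
  E[X_{t+1} | X_t, ...] = c + sum_i phi_i X_{t+1-i}.
Substitute known values:
  E[X_{t+1} | ...] = 1 + (0.413) * (8) + (0.37) * (-4) + (0.068) * (6)
                   = 3.2320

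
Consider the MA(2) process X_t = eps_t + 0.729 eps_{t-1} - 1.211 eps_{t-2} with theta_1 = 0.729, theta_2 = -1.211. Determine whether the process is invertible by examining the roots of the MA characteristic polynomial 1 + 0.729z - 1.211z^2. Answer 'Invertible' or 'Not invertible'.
\text{Not invertible}

The MA(q) characteristic polynomial is P(z) = 1 + 0.729z - 1.211z^2.
Invertibility requires all roots to lie outside the unit circle, i.e. |z| > 1 for every root.
Set 1 + (0.729) z + (-1.211) z^2 = 0, i.e. a z^2 + b z + c = 0 with a = -1.211, b = 0.729, c = 1.
Discriminant D = b^2 - 4ac = (0.729)^2 - 4*(-1.211)*1 = 0.531441 - (-4.844) = 5.375441.
D >= 0, so the roots are real: z = (-b +/- sqrt(D)) / (2a) = (-0.729 +/- 2.3185) / (-2.422).
  z_1 = (-0.729 + 2.3185) / (-2.422) = -0.6563,   |z_1| = 0.6563.
  z_2 = (-0.729 - 2.3185) / (-2.422) = 1.2583,   |z_2| = 1.2583.
Moduli of all roots: 0.6563, 1.2583.
All moduli strictly greater than 1? No.
Verdict: Not invertible.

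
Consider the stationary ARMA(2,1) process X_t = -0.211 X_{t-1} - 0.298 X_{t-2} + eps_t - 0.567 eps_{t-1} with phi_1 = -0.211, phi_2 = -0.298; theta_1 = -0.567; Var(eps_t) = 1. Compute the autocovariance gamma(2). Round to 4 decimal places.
\gamma(2) = -0.3554

Multiply the model equation by X_{t-k} and take expectations. With theta_0 = psi_0 = 1 and psi_j the MA(infinity) weights, this gives
  gamma(k) - sum_i phi_i gamma(k-i) = c_k,
  c_k = sigma^2 * sum_{j=k..q} theta_j psi_{j-k}   (c_k = 0 for k > q),
using gamma(-m) = gamma(m).
psi-weights needed (psi_j = theta_j + sum_i phi_i psi_{j-i}):
  psi_1 = theta_1 + phi_1 = -0.567 + (-0.211) = -0.778
Right-hand sides:
  c_0 = sigma^2 (1 + theta_1 psi_1) = 1 * (1 + (-0.567)(-0.778)) = 1 * 1.441126 = 1.441126
  c_1 = sigma^2 theta_1 = 1 * (-0.567) = -0.567
  c_2 = 0
Equations for k = 0, 1, 2 (AR order 2, c_2 = 0):
  (E0) gamma(0) = phi_1 gamma(1) + phi_2 gamma(2) + c_0
  (E1) gamma(1) = phi_1 gamma(0) + phi_2 gamma(1) + c_1
  (E2) gamma(2) = phi_1 gamma(1) + phi_2 gamma(0)
From (E1): gamma(1) = A gamma(0) + B with
  A = phi_1 / (1 - phi_2) = -0.211 / 1.298 = -0.162558,   B = c_1 / (1 - phi_2) = -0.567 / 1.298 = -0.436826.
Insert (E2) into (E0): gamma(0) (1 - phi_2^2) = phi_1 (1 + phi_2) gamma(1) + c_0.
  phi_1 (1 + phi_2) = (-0.211)(0.702) = -0.148122,   1 - phi_2^2 = 0.911196.
Replace gamma(1) by A gamma(0) + B and collect gamma(0):
  gamma(0) [0.911196 - (-0.148122)(-0.162558)] = (-0.148122)(-0.436826) + 1.441126
  gamma(0) * 0.887118 = 1.50583
  gamma(0) = 1.50583 / 0.887118 = 1.697441.
  gamma(1) = A gamma(0) + B = (-0.162558)(1.697441) + (-0.436826) = -0.712758.
  gamma(2) = phi_1 gamma(1) + phi_2 gamma(0) = (-0.211)(-0.712758) + (-0.298)(1.697441) = -0.355445.
Therefore gamma(2) = -0.3554 (to 4 decimal places).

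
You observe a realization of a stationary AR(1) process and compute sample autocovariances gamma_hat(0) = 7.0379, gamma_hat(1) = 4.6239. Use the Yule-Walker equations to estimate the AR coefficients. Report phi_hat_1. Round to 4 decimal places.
\hat\phi_{1} = 0.6570

The Yule-Walker equations for an AR(p) process read, in matrix form,
  Gamma_p phi = r_p,   with   (Gamma_p)_{ij} = gamma(|i - j|),
                       (r_p)_i = gamma(i),   i,j = 1..p.
Substitute the sample gammas (Toeplitz matrix and right-hand side of size 1):
  Gamma_p = [[7.0379]]
  r_p     = [4.6239]
With p = 1 this is the single equation gamma(0) phi_1 = gamma(1):
  phi_hat_1 = gamma(1) / gamma(0) = 4.6239 / 7.0379 = 0.6570.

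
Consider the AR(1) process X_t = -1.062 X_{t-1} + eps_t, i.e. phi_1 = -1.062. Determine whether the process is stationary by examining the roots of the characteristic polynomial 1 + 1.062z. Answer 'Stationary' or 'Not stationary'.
\text{Not stationary}

The AR(p) characteristic polynomial is P(z) = 1 + 1.062z.
Stationarity requires all roots to lie outside the unit circle, i.e. |z| > 1 for every root.
This is linear in z: 1 + (1.062) z = 0  =>  z = -1/(1.062) = -0.94162,  |z| = 0.94162.
Moduli of all roots: 0.9416.
All moduli strictly greater than 1? No.
Verdict: Not stationary.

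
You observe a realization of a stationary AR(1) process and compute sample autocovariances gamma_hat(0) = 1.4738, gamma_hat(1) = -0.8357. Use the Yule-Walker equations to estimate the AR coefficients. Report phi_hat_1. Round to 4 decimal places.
\hat\phi_{1} = -0.5670

The Yule-Walker equations for an AR(p) process read, in matrix form,
  Gamma_p phi = r_p,   with   (Gamma_p)_{ij} = gamma(|i - j|),
                       (r_p)_i = gamma(i),   i,j = 1..p.
Substitute the sample gammas (Toeplitz matrix and right-hand side of size 1):
  Gamma_p = [[1.4738]]
  r_p     = [-0.8357]
With p = 1 this is the single equation gamma(0) phi_1 = gamma(1):
  phi_hat_1 = gamma(1) / gamma(0) = -0.8357 / 1.4738 = -0.5670.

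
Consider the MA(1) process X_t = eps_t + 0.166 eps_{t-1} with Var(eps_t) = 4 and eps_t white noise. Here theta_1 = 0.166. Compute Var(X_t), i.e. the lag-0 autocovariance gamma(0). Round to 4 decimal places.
\gamma(0) = 4.1102

For an MA(q) process X_t = eps_t + sum_i theta_i eps_{t-i} with
Var(eps_t) = sigma^2, the variance is
  gamma(0) = sigma^2 * (1 + sum_i theta_i^2).
  sum_i theta_i^2 = (0.166)^2 = 0.027556.
  gamma(0) = 4 * (1 + 0.027556) = 4 * 1.027556 = 4.110224, which rounds to 4.1102.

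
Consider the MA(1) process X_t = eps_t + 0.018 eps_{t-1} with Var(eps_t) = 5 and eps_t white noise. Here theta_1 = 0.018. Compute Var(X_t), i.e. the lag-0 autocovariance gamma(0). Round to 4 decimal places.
\gamma(0) = 5.0016

For an MA(q) process X_t = eps_t + sum_i theta_i eps_{t-i} with
Var(eps_t) = sigma^2, the variance is
  gamma(0) = sigma^2 * (1 + sum_i theta_i^2).
  sum_i theta_i^2 = (0.018)^2 = 0.000324.
  gamma(0) = 5 * (1 + 0.000324) = 5 * 1.000324 = 5.00162, which rounds to 5.0016.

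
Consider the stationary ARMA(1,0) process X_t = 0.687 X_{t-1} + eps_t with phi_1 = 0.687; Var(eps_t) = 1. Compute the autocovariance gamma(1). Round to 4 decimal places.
\gamma(1) = 1.3011

Multiply the model equation by X_{t-k} and take expectations. With theta_0 = psi_0 = 1 and psi_j the MA(infinity) weights, this gives
  gamma(k) - sum_i phi_i gamma(k-i) = c_k,
  c_k = sigma^2 * sum_{j=k..q} theta_j psi_{j-k}   (c_k = 0 for k > q),
using gamma(-m) = gamma(m).
Pure AR (q = 0): c_0 = sigma^2 = 1, c_k = 0 for k >= 1.
Equations for k = 0 and k = 1 (AR order 1):
  gamma(0) = phi_1 gamma(1) + c_0
  gamma(1) = phi_1 gamma(0) + c_1
Substituting the second into the first: gamma(0) (1 - phi_1^2) = c_0 + phi_1 c_1, so
  gamma(0) = c_0 / (1 - phi_1^2) = 1 / (1 - (0.687)^2) = 1 / 0.528031 = 1.893828.
  gamma(1) = phi_1 gamma(0) = (0.687)(1.893828) = 1.30106.
Therefore gamma(1) = 1.3011 (to 4 decimal places).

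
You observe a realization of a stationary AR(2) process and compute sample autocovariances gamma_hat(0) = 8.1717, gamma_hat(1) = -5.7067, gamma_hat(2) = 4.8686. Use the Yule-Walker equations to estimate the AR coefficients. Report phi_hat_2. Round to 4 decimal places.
\hat\phi_{2} = 0.2110

The Yule-Walker equations for an AR(p) process read, in matrix form,
  Gamma_p phi = r_p,   with   (Gamma_p)_{ij} = gamma(|i - j|),
                       (r_p)_i = gamma(i),   i,j = 1..p.
Substitute the sample gammas (Toeplitz matrix and right-hand side of size 2):
  Gamma_p = [[8.1717, -5.7067], [-5.7067, 8.1717]]
  r_p     = [-5.7067, 4.8686]
Written out:
  8.1717 phi_1 - 5.7067 phi_2 = -5.7067
  -5.7067 phi_1 + 8.1717 phi_2 = 4.8686
Solve by Cramer's rule:
  det = gamma(0)^2 - gamma(1)^2 = (8.1717)^2 - (-5.7067)^2 = 66.77668089 - 32.56642489 = 34.210256
  phi_hat_1 = [gamma(1) gamma(0) - gamma(1) gamma(2)] / det = [(-5.7067)(8.1717) - (-5.7067)(4.8686)] / 34.210256 = -18.84980077 / 34.210256 = -0.551
  phi_hat_2 = [gamma(0) gamma(2) - gamma(1)^2] / det = [(8.1717)(4.8686) - (-5.7067)^2] / 34.210256 = 7.21831373 / 34.210256 = 0.211
So phi_hat = [-0.5510, 0.2110].
Therefore phi_hat_2 = 0.2110.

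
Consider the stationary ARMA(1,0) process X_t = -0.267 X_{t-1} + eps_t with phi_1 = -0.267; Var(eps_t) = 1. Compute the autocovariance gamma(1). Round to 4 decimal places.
\gamma(1) = -0.2875

Multiply the model equation by X_{t-k} and take expectations. With theta_0 = psi_0 = 1 and psi_j the MA(infinity) weights, this gives
  gamma(k) - sum_i phi_i gamma(k-i) = c_k,
  c_k = sigma^2 * sum_{j=k..q} theta_j psi_{j-k}   (c_k = 0 for k > q),
using gamma(-m) = gamma(m).
Pure AR (q = 0): c_0 = sigma^2 = 1, c_k = 0 for k >= 1.
Equations for k = 0 and k = 1 (AR order 1):
  gamma(0) = phi_1 gamma(1) + c_0
  gamma(1) = phi_1 gamma(0) + c_1
Substituting the second into the first: gamma(0) (1 - phi_1^2) = c_0 + phi_1 c_1, so
  gamma(0) = c_0 / (1 - phi_1^2) = 1 / (1 - (-0.267)^2) = 1 / 0.928711 = 1.076761.
  gamma(1) = phi_1 gamma(0) = (-0.267)(1.076761) = -0.287495.
Therefore gamma(1) = -0.2875 (to 4 decimal places).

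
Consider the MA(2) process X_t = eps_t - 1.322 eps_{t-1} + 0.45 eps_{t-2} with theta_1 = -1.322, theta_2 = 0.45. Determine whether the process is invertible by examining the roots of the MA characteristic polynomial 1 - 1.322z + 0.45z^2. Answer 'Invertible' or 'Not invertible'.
\text{Invertible}

The MA(q) characteristic polynomial is P(z) = 1 - 1.322z + 0.45z^2.
Invertibility requires all roots to lie outside the unit circle, i.e. |z| > 1 for every root.
Set 1 + (-1.322) z + (0.45) z^2 = 0, i.e. a z^2 + b z + c = 0 with a = 0.45, b = -1.322, c = 1.
Discriminant D = b^2 - 4ac = (-1.322)^2 - 4*(0.45)*1 = 1.747684 - (1.8) = -0.052316.
D < 0, so the roots are the complex-conjugate pair z = (-b +/- i sqrt(-D)) / (2a) = 1.4689 +/- 0.2541i.
For a conjugate pair |z|^2 = z * conj(z) = (product of roots) = c/a = 1/(0.45) = 2.222222, so |z| = sqrt(2.222222) = 1.4907 for both roots.
Moduli of all roots: 1.4907, 1.4907.
All moduli strictly greater than 1? Yes.
Verdict: Invertible.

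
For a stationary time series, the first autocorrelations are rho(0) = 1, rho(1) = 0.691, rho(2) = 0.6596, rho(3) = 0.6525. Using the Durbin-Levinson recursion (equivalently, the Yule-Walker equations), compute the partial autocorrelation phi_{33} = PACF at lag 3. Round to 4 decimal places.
\phi_{33} = 0.2499

The PACF at lag k is phi_{kk}, the last component of the solution
to the Yule-Walker system G_k phi = r_k where
  (G_k)_{ij} = rho(|i - j|), (r_k)_i = rho(i), i,j = 1..k.
Equivalently, Durbin-Levinson gives phi_{kk} iteratively:
  phi_{11} = rho(1)
  phi_{kk} = [rho(k) - sum_{j=1..k-1} phi_{k-1,j} rho(k-j)]
            / [1 - sum_{j=1..k-1} phi_{k-1,j} rho(j)],
  phi_{k,j} = phi_{k-1,j} - phi_{kk} phi_{k-1,k-j},  j = 1..k-1.
Step k = 1:
  phi_11 = rho(1) = 0.691.
Step k = 2:
  phi_22 = [rho(2) - phi_11 rho(1)] / [1 - phi_11 rho(1)] = [0.6596 - (0.691)(0.691)] / [1 - (0.691)(0.691)]
         = 0.182119 / 0.522519 = 0.34854.
  Update: phi_21 = phi_11 - phi_22 phi_11 = 0.691 - (0.34854)(0.691) = 0.450159.
Step k = 3:
  phi_33 = [rho(3) - phi_21 rho(2) - phi_22 rho(1)] / [1 - phi_21 rho(1) - phi_22 rho(2)]
    numerator   = 0.6525 - (0.450159)(0.6596) - (0.34854)(0.691) = 0.11473397
    denominator = 1 - (0.450159)(0.691) - (0.34854)(0.6596) = 0.45904316
  phi_33 = 0.11473397 / 0.45904316 = 0.2499.
Therefore phi_{33} = 0.2499.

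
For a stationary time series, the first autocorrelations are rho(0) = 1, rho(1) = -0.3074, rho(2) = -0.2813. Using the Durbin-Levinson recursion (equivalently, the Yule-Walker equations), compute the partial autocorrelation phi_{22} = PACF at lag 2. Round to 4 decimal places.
\phi_{22} = -0.4150

The PACF at lag k is phi_{kk}, the last component of the solution
to the Yule-Walker system G_k phi = r_k where
  (G_k)_{ij} = rho(|i - j|), (r_k)_i = rho(i), i,j = 1..k.
Equivalently, Durbin-Levinson gives phi_{kk} iteratively:
  phi_{11} = rho(1)
  phi_{kk} = [rho(k) - sum_{j=1..k-1} phi_{k-1,j} rho(k-j)]
            / [1 - sum_{j=1..k-1} phi_{k-1,j} rho(j)],
  phi_{k,j} = phi_{k-1,j} - phi_{kk} phi_{k-1,k-j},  j = 1..k-1.
Step k = 1:
  phi_11 = rho(1) = -0.3074.
Step k = 2:
  phi_22 = [rho(2) - phi_11 rho(1)] / [1 - phi_11 rho(1)] = [-0.2813 - (-0.3074)(-0.3074)] / [1 - (-0.3074)(-0.3074)]
         = -0.37579476 / 0.90550524 = -0.415.
Therefore phi_{22} = -0.4150.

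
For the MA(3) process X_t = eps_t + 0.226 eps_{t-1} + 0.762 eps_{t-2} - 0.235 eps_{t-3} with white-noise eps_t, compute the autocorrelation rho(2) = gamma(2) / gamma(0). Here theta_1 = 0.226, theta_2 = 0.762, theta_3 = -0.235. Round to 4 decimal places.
\rho(2) = 0.4202

For an MA(q) process with theta_0 = 1, the autocovariance is
  gamma(k) = sigma^2 * sum_{i=0..q-k} theta_i * theta_{i+k},
and rho(k) = gamma(k) / gamma(0). Sigma^2 cancels.
  numerator   = (1)*(0.762) + (0.226)*(-0.235) = 0.70889.
  denominator = (1)^2 + (0.226)^2 + (0.762)^2 + (-0.235)^2 = 1.686945.
  rho(2) = 0.70889 / 1.686945 = 0.4202.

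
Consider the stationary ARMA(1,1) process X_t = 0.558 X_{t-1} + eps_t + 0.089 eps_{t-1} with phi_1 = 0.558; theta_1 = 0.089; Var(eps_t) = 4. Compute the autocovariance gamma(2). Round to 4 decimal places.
\gamma(2) = 2.2012

Multiply the model equation by X_{t-k} and take expectations. With theta_0 = psi_0 = 1 and psi_j the MA(infinity) weights, this gives
  gamma(k) - sum_i phi_i gamma(k-i) = c_k,
  c_k = sigma^2 * sum_{j=k..q} theta_j psi_{j-k}   (c_k = 0 for k > q),
using gamma(-m) = gamma(m).
psi-weights needed (psi_j = theta_j + sum_i phi_i psi_{j-i}):
  psi_1 = theta_1 + phi_1 = 0.089 + (0.558) = 0.647
Right-hand sides:
  c_0 = sigma^2 (1 + theta_1 psi_1) = 4 * (1 + (0.089)(0.647)) = 4 * 1.057583 = 4.230332
  c_1 = sigma^2 theta_1 = 4 * (0.089) = 0.356
  c_2 = 0
Equations for k = 0 and k = 1 (AR order 1):
  gamma(0) = phi_1 gamma(1) + c_0
  gamma(1) = phi_1 gamma(0) + c_1
Substituting the second into the first: gamma(0) (1 - phi_1^2) = c_0 + phi_1 c_1, so
  gamma(0) = (c_0 + phi_1 c_1) / (1 - phi_1^2) = (4.230332 + (0.558)(0.356)) / (1 - (0.558)^2) = 4.42898 / 0.688636 = 6.431526.
  gamma(1) = phi_1 gamma(0) + c_1 = (0.558)(6.431526) + (0.356) = 3.944791.
For k = 2 (> q): gamma(2) = phi_1 gamma(1) = (0.558)(3.944791) = 2.201194.
Therefore gamma(2) = 2.2012 (to 4 decimal places).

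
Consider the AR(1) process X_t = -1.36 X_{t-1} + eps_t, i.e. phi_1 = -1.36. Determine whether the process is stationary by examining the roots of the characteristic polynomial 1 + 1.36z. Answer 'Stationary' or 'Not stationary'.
\text{Not stationary}

The AR(p) characteristic polynomial is P(z) = 1 + 1.36z.
Stationarity requires all roots to lie outside the unit circle, i.e. |z| > 1 for every root.
This is linear in z: 1 + (1.36) z = 0  =>  z = -1/(1.36) = -0.735294,  |z| = 0.735294.
Moduli of all roots: 0.7353.
All moduli strictly greater than 1? No.
Verdict: Not stationary.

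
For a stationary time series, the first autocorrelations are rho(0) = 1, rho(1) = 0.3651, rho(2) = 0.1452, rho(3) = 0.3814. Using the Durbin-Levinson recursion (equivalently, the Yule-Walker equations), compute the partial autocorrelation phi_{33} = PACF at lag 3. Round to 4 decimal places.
\phi_{33} = 0.3740

The PACF at lag k is phi_{kk}, the last component of the solution
to the Yule-Walker system G_k phi = r_k where
  (G_k)_{ij} = rho(|i - j|), (r_k)_i = rho(i), i,j = 1..k.
Equivalently, Durbin-Levinson gives phi_{kk} iteratively:
  phi_{11} = rho(1)
  phi_{kk} = [rho(k) - sum_{j=1..k-1} phi_{k-1,j} rho(k-j)]
            / [1 - sum_{j=1..k-1} phi_{k-1,j} rho(j)],
  phi_{k,j} = phi_{k-1,j} - phi_{kk} phi_{k-1,k-j},  j = 1..k-1.
Step k = 1:
  phi_11 = rho(1) = 0.3651.
Step k = 2:
  phi_22 = [rho(2) - phi_11 rho(1)] / [1 - phi_11 rho(1)] = [0.1452 - (0.3651)(0.3651)] / [1 - (0.3651)(0.3651)]
         = 0.01190199 / 0.86670199 = 0.013733.
  Update: phi_21 = phi_11 - phi_22 phi_11 = 0.3651 - (0.013733)(0.3651) = 0.360086.
Step k = 3:
  phi_33 = [rho(3) - phi_21 rho(2) - phi_22 rho(1)] / [1 - phi_21 rho(1) - phi_22 rho(2)]
    numerator   = 0.3814 - (0.360086)(0.1452) - (0.013733)(0.3651) = 0.32410174
    denominator = 1 - (0.360086)(0.3651) - (0.013733)(0.1452) = 0.86653855
  phi_33 = 0.32410174 / 0.86653855 = 0.374.
Therefore phi_{33} = 0.3740.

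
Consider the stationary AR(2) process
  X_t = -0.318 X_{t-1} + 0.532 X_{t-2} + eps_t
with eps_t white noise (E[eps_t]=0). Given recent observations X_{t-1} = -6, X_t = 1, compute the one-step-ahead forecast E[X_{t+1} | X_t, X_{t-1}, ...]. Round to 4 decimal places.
E[X_{t+1} \mid \mathcal F_t] = -3.5100

For an AR(p) model X_t = c + sum_i phi_i X_{t-i} + eps_t, the
one-step-ahead conditional mean is
  E[X_{t+1} | X_t, ...] = c + sum_i phi_i X_{t+1-i}.
Substitute known values:
  E[X_{t+1} | ...] = (-0.318) * (1) + (0.532) * (-6)
                   = -3.5100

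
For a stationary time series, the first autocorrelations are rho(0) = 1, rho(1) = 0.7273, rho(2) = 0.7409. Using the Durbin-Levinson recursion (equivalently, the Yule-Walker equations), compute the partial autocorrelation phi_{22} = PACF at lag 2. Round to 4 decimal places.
\phi_{22} = 0.4499

The PACF at lag k is phi_{kk}, the last component of the solution
to the Yule-Walker system G_k phi = r_k where
  (G_k)_{ij} = rho(|i - j|), (r_k)_i = rho(i), i,j = 1..k.
Equivalently, Durbin-Levinson gives phi_{kk} iteratively:
  phi_{11} = rho(1)
  phi_{kk} = [rho(k) - sum_{j=1..k-1} phi_{k-1,j} rho(k-j)]
            / [1 - sum_{j=1..k-1} phi_{k-1,j} rho(j)],
  phi_{k,j} = phi_{k-1,j} - phi_{kk} phi_{k-1,k-j},  j = 1..k-1.
Step k = 1:
  phi_11 = rho(1) = 0.7273.
Step k = 2:
  phi_22 = [rho(2) - phi_11 rho(1)] / [1 - phi_11 rho(1)] = [0.7409 - (0.7273)(0.7273)] / [1 - (0.7273)(0.7273)]
         = 0.21193471 / 0.47103471 = 0.4499.
Therefore phi_{22} = 0.4499.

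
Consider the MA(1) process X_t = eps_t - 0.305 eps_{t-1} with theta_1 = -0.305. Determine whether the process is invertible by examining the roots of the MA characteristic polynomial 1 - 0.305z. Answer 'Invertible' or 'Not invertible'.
\text{Invertible}

The MA(q) characteristic polynomial is P(z) = 1 - 0.305z.
Invertibility requires all roots to lie outside the unit circle, i.e. |z| > 1 for every root.
This is linear in z: 1 + (-0.305) z = 0  =>  z = -1/(-0.305) = 3.278689,  |z| = 3.278689.
Moduli of all roots: 3.2787.
All moduli strictly greater than 1? Yes.
Verdict: Invertible.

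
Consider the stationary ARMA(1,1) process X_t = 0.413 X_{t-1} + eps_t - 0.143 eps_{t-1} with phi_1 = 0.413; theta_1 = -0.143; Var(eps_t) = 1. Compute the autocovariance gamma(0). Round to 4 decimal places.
\gamma(0) = 1.0879

Multiply the model equation by X_{t-k} and take expectations. With theta_0 = psi_0 = 1 and psi_j the MA(infinity) weights, this gives
  gamma(k) - sum_i phi_i gamma(k-i) = c_k,
  c_k = sigma^2 * sum_{j=k..q} theta_j psi_{j-k}   (c_k = 0 for k > q),
using gamma(-m) = gamma(m).
psi-weights needed (psi_j = theta_j + sum_i phi_i psi_{j-i}):
  psi_1 = theta_1 + phi_1 = -0.143 + (0.413) = 0.27
Right-hand sides:
  c_0 = sigma^2 (1 + theta_1 psi_1) = 1 * (1 + (-0.143)(0.27)) = 1 * 0.96139 = 0.96139
  c_1 = sigma^2 theta_1 = 1 * (-0.143) = -0.143
  c_2 = 0
Equations for k = 0 and k = 1 (AR order 1):
  gamma(0) = phi_1 gamma(1) + c_0
  gamma(1) = phi_1 gamma(0) + c_1
Substituting the second into the first: gamma(0) (1 - phi_1^2) = c_0 + phi_1 c_1, so
  gamma(0) = (c_0 + phi_1 c_1) / (1 - phi_1^2) = (0.96139 + (0.413)(-0.143)) / (1 - (0.413)^2) = 0.902331 / 0.829431 = 1.087892.
Therefore gamma(0) = 1.0879 (to 4 decimal places).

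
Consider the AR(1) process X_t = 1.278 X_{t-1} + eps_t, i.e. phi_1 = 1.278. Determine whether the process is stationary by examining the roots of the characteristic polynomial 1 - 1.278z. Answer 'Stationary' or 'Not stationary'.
\text{Not stationary}

The AR(p) characteristic polynomial is P(z) = 1 - 1.278z.
Stationarity requires all roots to lie outside the unit circle, i.e. |z| > 1 for every root.
This is linear in z: 1 + (-1.278) z = 0  =>  z = -1/(-1.278) = 0.782473,  |z| = 0.782473.
Moduli of all roots: 0.7825.
All moduli strictly greater than 1? No.
Verdict: Not stationary.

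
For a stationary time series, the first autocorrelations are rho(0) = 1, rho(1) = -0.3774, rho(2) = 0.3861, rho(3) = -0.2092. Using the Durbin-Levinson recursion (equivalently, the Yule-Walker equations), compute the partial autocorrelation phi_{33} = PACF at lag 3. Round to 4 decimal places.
\phi_{33} = 0.0030

The PACF at lag k is phi_{kk}, the last component of the solution
to the Yule-Walker system G_k phi = r_k where
  (G_k)_{ij} = rho(|i - j|), (r_k)_i = rho(i), i,j = 1..k.
Equivalently, Durbin-Levinson gives phi_{kk} iteratively:
  phi_{11} = rho(1)
  phi_{kk} = [rho(k) - sum_{j=1..k-1} phi_{k-1,j} rho(k-j)]
            / [1 - sum_{j=1..k-1} phi_{k-1,j} rho(j)],
  phi_{k,j} = phi_{k-1,j} - phi_{kk} phi_{k-1,k-j},  j = 1..k-1.
Step k = 1:
  phi_11 = rho(1) = -0.3774.
Step k = 2:
  phi_22 = [rho(2) - phi_11 rho(1)] / [1 - phi_11 rho(1)] = [0.3861 - (-0.3774)(-0.3774)] / [1 - (-0.3774)(-0.3774)]
         = 0.24366924 / 0.85756924 = 0.284139.
  Update: phi_21 = phi_11 - phi_22 phi_11 = -0.3774 - (0.284139)(-0.3774) = -0.270166.
Step k = 3:
  phi_33 = [rho(3) - phi_21 rho(2) - phi_22 rho(1)] / [1 - phi_21 rho(1) - phi_22 rho(2)]
    numerator   = -0.2092 - (-0.270166)(0.3861) - (0.284139)(-0.3774) = 0.00234523
    denominator = 1 - (-0.270166)(-0.3774) - (0.284139)(0.3861) = 0.7883332
  phi_33 = 0.00234523 / 0.7883332 = 0.003.
Therefore phi_{33} = 0.0030.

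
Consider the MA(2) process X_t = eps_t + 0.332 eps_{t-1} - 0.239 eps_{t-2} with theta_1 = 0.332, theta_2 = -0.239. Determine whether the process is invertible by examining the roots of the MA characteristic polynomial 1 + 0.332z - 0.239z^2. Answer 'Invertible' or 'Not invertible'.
\text{Invertible}

The MA(q) characteristic polynomial is P(z) = 1 + 0.332z - 0.239z^2.
Invertibility requires all roots to lie outside the unit circle, i.e. |z| > 1 for every root.
Set 1 + (0.332) z + (-0.239) z^2 = 0, i.e. a z^2 + b z + c = 0 with a = -0.239, b = 0.332, c = 1.
Discriminant D = b^2 - 4ac = (0.332)^2 - 4*(-0.239)*1 = 0.110224 - (-0.956) = 1.066224.
D >= 0, so the roots are real: z = (-b +/- sqrt(D)) / (2a) = (-0.332 +/- 1.032581) / (-0.478).
  z_1 = (-0.332 + 1.032581) / (-0.478) = -1.4657,   |z_1| = 1.4657.
  z_2 = (-0.332 - 1.032581) / (-0.478) = 2.8548,   |z_2| = 2.8548.
Moduli of all roots: 1.4657, 2.8548.
All moduli strictly greater than 1? Yes.
Verdict: Invertible.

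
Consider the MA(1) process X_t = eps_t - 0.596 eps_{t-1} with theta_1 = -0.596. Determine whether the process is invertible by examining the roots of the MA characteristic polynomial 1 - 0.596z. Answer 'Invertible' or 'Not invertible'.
\text{Invertible}

The MA(q) characteristic polynomial is P(z) = 1 - 0.596z.
Invertibility requires all roots to lie outside the unit circle, i.e. |z| > 1 for every root.
This is linear in z: 1 + (-0.596) z = 0  =>  z = -1/(-0.596) = 1.677852,  |z| = 1.677852.
Moduli of all roots: 1.6779.
All moduli strictly greater than 1? Yes.
Verdict: Invertible.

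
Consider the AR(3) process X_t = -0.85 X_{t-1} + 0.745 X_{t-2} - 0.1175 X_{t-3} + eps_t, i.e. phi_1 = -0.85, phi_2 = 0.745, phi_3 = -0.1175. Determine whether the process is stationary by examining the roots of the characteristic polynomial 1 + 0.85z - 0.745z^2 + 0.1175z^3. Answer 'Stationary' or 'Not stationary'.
\text{Not stationary}

The AR(p) characteristic polynomial is P(z) = 1 + 0.85z - 0.745z^2 + 0.1175z^3.
Stationarity requires all roots to lie outside the unit circle, i.e. |z| > 1 for every root.
Degree 3: look for a simple real root z0 first, then factor out (1 - z/z0) and solve the remaining quadratic.
Testing z0 = 4: P(4) = 1 + (0.85)(4) + (-0.745)(4)^2 + (0.1175)(4)^3
  = 1 + (3.4) + (-11.92) + (7.52) = 0.  So z_0 = 4 is a root, |z_0| = 4.
Divide out the factor (1 - 0.25 z) = (1 - z/z0) (since 1/z0 = 0.25):
  P(z) = (1 - 0.25 z)(1 + (1.1) z + (-0.47) z^2)
  [check: z-coef 1.1 - (0.25) = 0.85; z^2-coef -0.47 - (0.25)(1.1) = -0.745; z^3-coef -(0.25)(-0.47) = 0.1175.]
Remaining roots from the quadratic factor 1 + (1.1) z + (-0.47) z^2:
  Set 1 + (1.1) z + (-0.47) z^2 = 0, i.e. a z^2 + b z + c = 0 with a = -0.47, b = 1.1, c = 1.
  Discriminant D = b^2 - 4ac = (1.1)^2 - 4*(-0.47)*1 = 1.21 - (-1.88) = 3.09.
  D >= 0, so the roots are real: z = (-b +/- sqrt(D)) / (2a) = (-1.1 +/- 1.75784) / (-0.94).
    z_1 = (-1.1 + 1.75784) / (-0.94) = -0.6998,   |z_1| = 0.6998.
    z_2 = (-1.1 - 1.75784) / (-0.94) = 3.0403,   |z_2| = 3.0403.
Moduli of all roots: 4.0000, 0.6998, 3.0403.
All moduli strictly greater than 1? No.
Verdict: Not stationary.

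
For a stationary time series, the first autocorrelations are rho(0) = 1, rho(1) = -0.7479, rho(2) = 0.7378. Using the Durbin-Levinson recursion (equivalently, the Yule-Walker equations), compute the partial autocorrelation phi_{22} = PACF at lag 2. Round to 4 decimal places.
\phi_{22} = 0.4050

The PACF at lag k is phi_{kk}, the last component of the solution
to the Yule-Walker system G_k phi = r_k where
  (G_k)_{ij} = rho(|i - j|), (r_k)_i = rho(i), i,j = 1..k.
Equivalently, Durbin-Levinson gives phi_{kk} iteratively:
  phi_{11} = rho(1)
  phi_{kk} = [rho(k) - sum_{j=1..k-1} phi_{k-1,j} rho(k-j)]
            / [1 - sum_{j=1..k-1} phi_{k-1,j} rho(j)],
  phi_{k,j} = phi_{k-1,j} - phi_{kk} phi_{k-1,k-j},  j = 1..k-1.
Step k = 1:
  phi_11 = rho(1) = -0.7479.
Step k = 2:
  phi_22 = [rho(2) - phi_11 rho(1)] / [1 - phi_11 rho(1)] = [0.7378 - (-0.7479)(-0.7479)] / [1 - (-0.7479)(-0.7479)]
         = 0.17844559 / 0.44064559 = 0.405.
Therefore phi_{22} = 0.4050.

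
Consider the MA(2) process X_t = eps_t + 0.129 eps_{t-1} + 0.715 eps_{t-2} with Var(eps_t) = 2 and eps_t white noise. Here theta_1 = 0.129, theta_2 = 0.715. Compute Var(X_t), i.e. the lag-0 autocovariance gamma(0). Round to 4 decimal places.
\gamma(0) = 3.0557

For an MA(q) process X_t = eps_t + sum_i theta_i eps_{t-i} with
Var(eps_t) = sigma^2, the variance is
  gamma(0) = sigma^2 * (1 + sum_i theta_i^2).
  sum_i theta_i^2 = (0.129)^2 + (0.715)^2 = 0.016641 + 0.511225 = 0.527866.
  gamma(0) = 2 * (1 + 0.527866) = 2 * 1.527866 = 3.055732, which rounds to 3.0557.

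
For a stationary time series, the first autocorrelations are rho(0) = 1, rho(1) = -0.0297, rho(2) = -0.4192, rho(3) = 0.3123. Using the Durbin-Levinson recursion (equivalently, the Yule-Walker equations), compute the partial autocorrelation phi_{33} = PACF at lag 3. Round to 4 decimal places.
\phi_{33} = 0.3430

The PACF at lag k is phi_{kk}, the last component of the solution
to the Yule-Walker system G_k phi = r_k where
  (G_k)_{ij} = rho(|i - j|), (r_k)_i = rho(i), i,j = 1..k.
Equivalently, Durbin-Levinson gives phi_{kk} iteratively:
  phi_{11} = rho(1)
  phi_{kk} = [rho(k) - sum_{j=1..k-1} phi_{k-1,j} rho(k-j)]
            / [1 - sum_{j=1..k-1} phi_{k-1,j} rho(j)],
  phi_{k,j} = phi_{k-1,j} - phi_{kk} phi_{k-1,k-j},  j = 1..k-1.
Step k = 1:
  phi_11 = rho(1) = -0.0297.
Step k = 2:
  phi_22 = [rho(2) - phi_11 rho(1)] / [1 - phi_11 rho(1)] = [-0.4192 - (-0.0297)(-0.0297)] / [1 - (-0.0297)(-0.0297)]
         = -0.42008209 / 0.99911791 = -0.420453.
  Update: phi_21 = phi_11 - phi_22 phi_11 = -0.0297 - (-0.420453)(-0.0297) = -0.042187.
Step k = 3:
  phi_33 = [rho(3) - phi_21 rho(2) - phi_22 rho(1)] / [1 - phi_21 rho(1) - phi_22 rho(2)]
    numerator   = 0.3123 - (-0.042187)(-0.4192) - (-0.420453)(-0.0297) = 0.28212757
    denominator = 1 - (-0.042187)(-0.0297) - (-0.420453)(-0.4192) = 0.82249315
  phi_33 = 0.28212757 / 0.82249315 = 0.343.
Therefore phi_{33} = 0.3430.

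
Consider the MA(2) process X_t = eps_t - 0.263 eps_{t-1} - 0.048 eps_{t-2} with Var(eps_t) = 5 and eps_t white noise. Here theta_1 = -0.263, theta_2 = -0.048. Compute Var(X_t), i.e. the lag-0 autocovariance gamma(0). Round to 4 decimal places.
\gamma(0) = 5.3574

For an MA(q) process X_t = eps_t + sum_i theta_i eps_{t-i} with
Var(eps_t) = sigma^2, the variance is
  gamma(0) = sigma^2 * (1 + sum_i theta_i^2).
  sum_i theta_i^2 = (-0.263)^2 + (-0.048)^2 = 0.069169 + 0.002304 = 0.071473.
  gamma(0) = 5 * (1 + 0.071473) = 5 * 1.071473 = 5.357365, which rounds to 5.3574.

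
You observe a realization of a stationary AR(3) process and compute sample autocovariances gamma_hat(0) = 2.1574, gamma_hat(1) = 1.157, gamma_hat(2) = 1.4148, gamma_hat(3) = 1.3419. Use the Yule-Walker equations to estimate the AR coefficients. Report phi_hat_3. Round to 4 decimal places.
\hat\phi_{3} = 0.3350

The Yule-Walker equations for an AR(p) process read, in matrix form,
  Gamma_p phi = r_p,   with   (Gamma_p)_{ij} = gamma(|i - j|),
                       (r_p)_i = gamma(i),   i,j = 1..p.
Substitute the sample gammas (Toeplitz matrix and right-hand side of size 3):
  Gamma_p = [[2.1574, 1.157, 1.4148], [1.157, 2.1574, 1.157], [1.4148, 1.157, 2.1574]]
  r_p     = [1.157, 1.4148, 1.3419]
Written out (R1..R3):
  (R1) 2.1574 phi_1 + 1.157 phi_2 + 1.4148 phi_3 = 1.157
  (R2) 1.157 phi_1 + 2.1574 phi_2 + 1.157 phi_3 = 1.4148
  (R3) 1.4148 phi_1 + 1.157 phi_2 + 2.1574 phi_3 = 1.3419
Gaussian elimination:
  R2 <- R2 - (1.157/2.1574) R1 = R2 - (0.536294) R1:  1.536908 phi_2 + 0.398252 phi_3 = 0.794308
  R3 <- R3 - (1.4148/2.1574) R1 = R3 - (0.655789) R1:  0.398252 phi_2 + 1.229589 phi_3 = 0.583152
  R3 <- R3 - (0.398252/1.536908) R2 = R3 - (0.259125) R2:  1.126392 phi_3 = 0.377326
Back-substitution:
  phi_hat_3 = 0.377326 / 1.126392 = 0.334987
  phi_hat_2 = (0.794308 - (0.398252)(0.334987)) / 1.536908 = 0.430019
  phi_hat_1 = (1.157 - (1.157)(0.430019) - (1.4148)(0.334987)) / 2.1574 = 0.085997
So phi_hat = [0.0860, 0.4300, 0.3350].
Therefore phi_hat_3 = 0.3350.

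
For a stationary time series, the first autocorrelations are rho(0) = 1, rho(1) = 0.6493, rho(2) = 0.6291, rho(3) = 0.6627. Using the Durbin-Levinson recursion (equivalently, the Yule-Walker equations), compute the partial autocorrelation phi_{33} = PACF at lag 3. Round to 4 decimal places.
\phi_{33} = 0.3330

The PACF at lag k is phi_{kk}, the last component of the solution
to the Yule-Walker system G_k phi = r_k where
  (G_k)_{ij} = rho(|i - j|), (r_k)_i = rho(i), i,j = 1..k.
Equivalently, Durbin-Levinson gives phi_{kk} iteratively:
  phi_{11} = rho(1)
  phi_{kk} = [rho(k) - sum_{j=1..k-1} phi_{k-1,j} rho(k-j)]
            / [1 - sum_{j=1..k-1} phi_{k-1,j} rho(j)],
  phi_{k,j} = phi_{k-1,j} - phi_{kk} phi_{k-1,k-j},  j = 1..k-1.
Step k = 1:
  phi_11 = rho(1) = 0.6493.
Step k = 2:
  phi_22 = [rho(2) - phi_11 rho(1)] / [1 - phi_11 rho(1)] = [0.6291 - (0.6493)(0.6493)] / [1 - (0.6493)(0.6493)]
         = 0.20750951 / 0.57840951 = 0.358759.
  Update: phi_21 = phi_11 - phi_22 phi_11 = 0.6493 - (0.358759)(0.6493) = 0.416358.
Step k = 3:
  phi_33 = [rho(3) - phi_21 rho(2) - phi_22 rho(1)] / [1 - phi_21 rho(1) - phi_22 rho(2)]
    numerator   = 0.6627 - (0.416358)(0.6291) - (0.358759)(0.6493) = 0.16782715
    denominator = 1 - (0.416358)(0.6493) - (0.358759)(0.6291) = 0.50396364
  phi_33 = 0.16782715 / 0.50396364 = 0.333.
Therefore phi_{33} = 0.3330.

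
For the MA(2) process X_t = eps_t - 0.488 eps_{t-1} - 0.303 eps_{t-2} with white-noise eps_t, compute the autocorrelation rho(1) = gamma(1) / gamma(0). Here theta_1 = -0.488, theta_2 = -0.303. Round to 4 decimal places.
\rho(1) = -0.2558

For an MA(q) process with theta_0 = 1, the autocovariance is
  gamma(k) = sigma^2 * sum_{i=0..q-k} theta_i * theta_{i+k},
and rho(k) = gamma(k) / gamma(0). Sigma^2 cancels.
  numerator   = (1)*(-0.488) + (-0.488)*(-0.303) = -0.340136.
  denominator = (1)^2 + (-0.488)^2 + (-0.303)^2 = 1.329953.
  rho(1) = -0.340136 / 1.329953 = -0.2558.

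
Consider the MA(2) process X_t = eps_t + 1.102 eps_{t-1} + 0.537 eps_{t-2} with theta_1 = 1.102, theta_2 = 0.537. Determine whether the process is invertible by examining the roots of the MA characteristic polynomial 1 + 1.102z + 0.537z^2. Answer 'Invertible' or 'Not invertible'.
\text{Invertible}

The MA(q) characteristic polynomial is P(z) = 1 + 1.102z + 0.537z^2.
Invertibility requires all roots to lie outside the unit circle, i.e. |z| > 1 for every root.
Set 1 + (1.102) z + (0.537) z^2 = 0, i.e. a z^2 + b z + c = 0 with a = 0.537, b = 1.102, c = 1.
Discriminant D = b^2 - 4ac = (1.102)^2 - 4*(0.537)*1 = 1.214404 - (2.148) = -0.933596.
D < 0, so the roots are the complex-conjugate pair z = (-b +/- i sqrt(-D)) / (2a) = -1.0261 +/- 0.8997i.
For a conjugate pair |z|^2 = z * conj(z) = (product of roots) = c/a = 1/(0.537) = 1.862197, so |z| = sqrt(1.862197) = 1.3646 for both roots.
Moduli of all roots: 1.3646, 1.3646.
All moduli strictly greater than 1? Yes.
Verdict: Invertible.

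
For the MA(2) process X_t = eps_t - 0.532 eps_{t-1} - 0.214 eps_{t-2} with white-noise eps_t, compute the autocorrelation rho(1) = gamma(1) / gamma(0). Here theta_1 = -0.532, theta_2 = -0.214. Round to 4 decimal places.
\rho(1) = -0.3147

For an MA(q) process with theta_0 = 1, the autocovariance is
  gamma(k) = sigma^2 * sum_{i=0..q-k} theta_i * theta_{i+k},
and rho(k) = gamma(k) / gamma(0). Sigma^2 cancels.
  numerator   = (1)*(-0.532) + (-0.532)*(-0.214) = -0.418152.
  denominator = (1)^2 + (-0.532)^2 + (-0.214)^2 = 1.32882.
  rho(1) = -0.418152 / 1.32882 = -0.3147.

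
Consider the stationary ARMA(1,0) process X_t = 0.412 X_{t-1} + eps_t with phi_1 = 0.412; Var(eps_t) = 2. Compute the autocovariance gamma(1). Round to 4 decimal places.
\gamma(1) = 0.9925

Multiply the model equation by X_{t-k} and take expectations. With theta_0 = psi_0 = 1 and psi_j the MA(infinity) weights, this gives
  gamma(k) - sum_i phi_i gamma(k-i) = c_k,
  c_k = sigma^2 * sum_{j=k..q} theta_j psi_{j-k}   (c_k = 0 for k > q),
using gamma(-m) = gamma(m).
Pure AR (q = 0): c_0 = sigma^2 = 2, c_k = 0 for k >= 1.
Equations for k = 0 and k = 1 (AR order 1):
  gamma(0) = phi_1 gamma(1) + c_0
  gamma(1) = phi_1 gamma(0) + c_1
Substituting the second into the first: gamma(0) (1 - phi_1^2) = c_0 + phi_1 c_1, so
  gamma(0) = c_0 / (1 - phi_1^2) = 2 / (1 - (0.412)^2) = 2 / 0.830256 = 2.408896.
  gamma(1) = phi_1 gamma(0) = (0.412)(2.408896) = 0.992465.
Therefore gamma(1) = 0.9925 (to 4 decimal places).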